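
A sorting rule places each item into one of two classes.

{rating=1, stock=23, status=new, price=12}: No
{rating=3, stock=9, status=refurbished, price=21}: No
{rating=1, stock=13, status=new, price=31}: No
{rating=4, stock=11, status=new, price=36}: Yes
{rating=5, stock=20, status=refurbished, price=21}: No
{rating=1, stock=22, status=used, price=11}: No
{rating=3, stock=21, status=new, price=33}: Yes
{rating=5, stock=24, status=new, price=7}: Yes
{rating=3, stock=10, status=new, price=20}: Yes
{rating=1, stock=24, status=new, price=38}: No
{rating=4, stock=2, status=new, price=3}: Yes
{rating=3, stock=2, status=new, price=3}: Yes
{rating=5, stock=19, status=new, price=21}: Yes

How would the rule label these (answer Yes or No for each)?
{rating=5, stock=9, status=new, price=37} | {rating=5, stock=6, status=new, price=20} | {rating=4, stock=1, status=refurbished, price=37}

A rule that fits every label: status is new AND rating ≥ 3 — true of each 'Yes' example, false of each 'No' one.

Yes, Yes, No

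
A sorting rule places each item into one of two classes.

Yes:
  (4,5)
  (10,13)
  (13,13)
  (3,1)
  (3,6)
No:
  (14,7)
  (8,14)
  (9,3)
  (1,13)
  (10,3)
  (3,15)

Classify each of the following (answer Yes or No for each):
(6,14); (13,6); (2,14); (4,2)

No, No, No, Yes

The simplest hypothesis consistent with all the labels is: |first − second| ≤ 3.
(6,14): |6−14| = 8 — doesn't qualify, so No.
(13,6): |13−6| = 7 — doesn't qualify, so No.
(2,14): |2−14| = 12 — doesn't qualify, so No.
(4,2): |4−2| = 2 — qualifies, so Yes.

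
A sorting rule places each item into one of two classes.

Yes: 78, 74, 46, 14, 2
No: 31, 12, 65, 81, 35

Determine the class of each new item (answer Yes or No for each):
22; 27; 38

Yes, No, Yes

'Yes' ⟺ ≡ 2 (mod 4).
22 — 22 mod 4 = 2, hence Yes. 27 — 27 mod 4 = 3, hence No. 38 — 38 mod 4 = 2, hence Yes.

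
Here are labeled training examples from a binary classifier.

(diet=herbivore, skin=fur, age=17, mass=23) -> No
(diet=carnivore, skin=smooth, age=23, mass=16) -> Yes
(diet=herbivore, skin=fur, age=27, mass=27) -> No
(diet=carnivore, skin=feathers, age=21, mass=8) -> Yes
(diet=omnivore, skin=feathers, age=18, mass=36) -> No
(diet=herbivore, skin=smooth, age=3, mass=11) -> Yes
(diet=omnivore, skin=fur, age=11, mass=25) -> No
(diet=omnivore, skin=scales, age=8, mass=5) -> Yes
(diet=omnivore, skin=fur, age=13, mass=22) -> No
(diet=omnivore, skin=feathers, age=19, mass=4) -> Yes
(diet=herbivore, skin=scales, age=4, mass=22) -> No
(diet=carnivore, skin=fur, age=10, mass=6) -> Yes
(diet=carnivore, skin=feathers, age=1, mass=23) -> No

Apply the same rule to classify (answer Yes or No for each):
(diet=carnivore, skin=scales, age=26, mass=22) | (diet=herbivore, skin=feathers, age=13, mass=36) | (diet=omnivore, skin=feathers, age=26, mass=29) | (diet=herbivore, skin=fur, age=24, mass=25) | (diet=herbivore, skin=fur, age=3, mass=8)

Rule: mass ≤ 16. This holds for each 'Yes' example and fails for each 'No' one.
(diet=carnivore, skin=scales, age=26, mass=22) → mass = 22 → No.
(diet=herbivore, skin=feathers, age=13, mass=36) → mass = 36 → No.
(diet=omnivore, skin=feathers, age=26, mass=29) → mass = 29 → No.
(diet=herbivore, skin=fur, age=24, mass=25) → mass = 25 → No.
(diet=herbivore, skin=fur, age=3, mass=8) → mass = 8 → Yes.

No, No, No, No, Yes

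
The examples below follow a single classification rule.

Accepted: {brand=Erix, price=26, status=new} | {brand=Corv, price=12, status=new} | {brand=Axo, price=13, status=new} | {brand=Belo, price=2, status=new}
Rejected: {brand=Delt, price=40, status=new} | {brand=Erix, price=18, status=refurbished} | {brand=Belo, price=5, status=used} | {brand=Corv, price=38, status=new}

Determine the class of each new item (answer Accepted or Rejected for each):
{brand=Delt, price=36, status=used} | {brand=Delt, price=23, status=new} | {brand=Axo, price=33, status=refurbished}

Rejected, Accepted, Rejected

The rule appears to be: status is new AND price ≤ 26.
{brand=Delt, price=36, status=used}: status is used, price = 36, doesn't qualify → Rejected. {brand=Delt, price=23, status=new}: status is new, price = 23, meets the rule → Accepted. {brand=Axo, price=33, status=refurbished}: status is refurbished, price = 33, doesn't qualify → Rejected.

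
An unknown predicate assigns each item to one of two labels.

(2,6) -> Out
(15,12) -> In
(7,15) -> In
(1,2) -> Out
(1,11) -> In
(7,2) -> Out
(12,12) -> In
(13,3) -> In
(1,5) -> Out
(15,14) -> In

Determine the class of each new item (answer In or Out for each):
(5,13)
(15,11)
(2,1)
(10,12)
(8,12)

In, In, Out, In, In

Every 'In' example satisfies: sum ≥ 12. None of the 'Out' examples do.
(5,13): 5+13 = 18, qualifies → In. (15,11): 15+11 = 26, qualifies → In. (2,1): 2+1 = 3, does not fit → Out. (10,12): 10+12 = 22, qualifies → In. (8,12): 8+12 = 20, qualifies → In.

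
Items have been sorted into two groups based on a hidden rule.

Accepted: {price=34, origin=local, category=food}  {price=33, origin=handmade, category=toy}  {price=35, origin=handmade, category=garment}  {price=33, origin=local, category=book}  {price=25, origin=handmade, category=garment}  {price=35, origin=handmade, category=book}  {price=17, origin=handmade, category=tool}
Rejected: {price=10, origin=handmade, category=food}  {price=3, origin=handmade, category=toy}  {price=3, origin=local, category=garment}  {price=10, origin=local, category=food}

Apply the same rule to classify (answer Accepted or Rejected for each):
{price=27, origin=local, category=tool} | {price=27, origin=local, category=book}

Every 'Accepted' example satisfies: price ≥ 17. None of the 'Rejected' examples do.

Accepted, Accepted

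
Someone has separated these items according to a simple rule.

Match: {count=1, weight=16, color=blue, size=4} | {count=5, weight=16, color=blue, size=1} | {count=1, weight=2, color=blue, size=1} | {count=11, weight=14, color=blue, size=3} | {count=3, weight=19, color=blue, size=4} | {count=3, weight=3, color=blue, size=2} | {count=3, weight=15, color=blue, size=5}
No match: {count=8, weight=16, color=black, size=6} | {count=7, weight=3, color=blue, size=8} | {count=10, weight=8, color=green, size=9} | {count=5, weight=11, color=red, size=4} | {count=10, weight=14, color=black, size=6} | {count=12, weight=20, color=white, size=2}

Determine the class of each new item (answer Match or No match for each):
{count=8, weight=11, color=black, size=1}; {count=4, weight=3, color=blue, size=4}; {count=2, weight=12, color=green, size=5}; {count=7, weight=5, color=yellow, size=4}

A rule that fits every label: color is blue AND size ≤ 5 — true of each 'Match' example, false of each 'No match' one.
No match: {count=8, weight=11, color=black, size=1}, since color is black, size = 1.
Match: {count=4, weight=3, color=blue, size=4}, since color is blue, size = 4.
No match: {count=2, weight=12, color=green, size=5}, since color is green, size = 5.
No match: {count=7, weight=5, color=yellow, size=4}, since color is yellow, size = 4.

No match, Match, No match, No match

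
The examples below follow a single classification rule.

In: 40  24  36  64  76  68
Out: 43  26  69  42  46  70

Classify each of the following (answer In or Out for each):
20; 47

In, Out

The classifier is using: multiple of 4.
20: 20 = 4·5 — fits, so In. 47: 47 = 4·11 + 3 — doesn't match, so Out.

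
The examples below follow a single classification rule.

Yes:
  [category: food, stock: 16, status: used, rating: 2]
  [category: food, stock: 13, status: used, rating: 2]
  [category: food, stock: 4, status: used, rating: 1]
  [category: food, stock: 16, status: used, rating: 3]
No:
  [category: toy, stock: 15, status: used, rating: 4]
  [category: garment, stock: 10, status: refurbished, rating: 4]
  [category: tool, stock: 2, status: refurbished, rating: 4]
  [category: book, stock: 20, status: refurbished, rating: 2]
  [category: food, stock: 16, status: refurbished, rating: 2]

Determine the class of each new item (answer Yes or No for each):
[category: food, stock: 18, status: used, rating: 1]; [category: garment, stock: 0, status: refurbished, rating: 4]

Yes, No

Rule: status is used AND category is food. This holds for each 'Yes' example and fails for each 'No' one.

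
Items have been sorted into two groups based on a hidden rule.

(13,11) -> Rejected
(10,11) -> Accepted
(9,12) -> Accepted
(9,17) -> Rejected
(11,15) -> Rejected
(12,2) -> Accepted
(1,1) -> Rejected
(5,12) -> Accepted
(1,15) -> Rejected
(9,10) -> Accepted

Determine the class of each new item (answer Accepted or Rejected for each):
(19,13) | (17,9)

Rejected, Rejected

Looking at the examples, the only property every 'Accepted' case has and every 'Rejected' case lacks is: product is even.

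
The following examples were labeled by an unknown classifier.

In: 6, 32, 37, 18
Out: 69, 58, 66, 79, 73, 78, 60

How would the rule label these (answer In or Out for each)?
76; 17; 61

The pattern is that an item is 'In' exactly when: at most 37.
76 → 76 > 37 → Out. 17 → 17 ≤ 37 → In. 61 → 61 > 37 → Out.

Out, In, Out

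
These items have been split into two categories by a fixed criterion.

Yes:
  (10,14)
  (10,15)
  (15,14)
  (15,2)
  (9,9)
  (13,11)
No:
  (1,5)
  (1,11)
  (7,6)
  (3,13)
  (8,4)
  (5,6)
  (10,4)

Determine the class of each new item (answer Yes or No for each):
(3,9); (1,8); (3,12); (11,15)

No, No, No, Yes

Rule: sum ≥ 17. This holds for each 'Yes' example and fails for each 'No' one.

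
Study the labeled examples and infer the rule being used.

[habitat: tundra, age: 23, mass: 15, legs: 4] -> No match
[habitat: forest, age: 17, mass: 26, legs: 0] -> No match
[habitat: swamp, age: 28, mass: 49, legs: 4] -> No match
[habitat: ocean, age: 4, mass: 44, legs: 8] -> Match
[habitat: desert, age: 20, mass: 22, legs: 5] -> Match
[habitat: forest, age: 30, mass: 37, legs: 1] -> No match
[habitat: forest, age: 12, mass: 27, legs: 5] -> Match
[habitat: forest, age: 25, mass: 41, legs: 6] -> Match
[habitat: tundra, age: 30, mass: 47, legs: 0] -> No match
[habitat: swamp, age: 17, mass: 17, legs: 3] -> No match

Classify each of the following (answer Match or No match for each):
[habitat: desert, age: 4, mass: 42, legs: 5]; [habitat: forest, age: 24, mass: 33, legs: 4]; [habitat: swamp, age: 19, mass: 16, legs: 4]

Match, No match, No match

The pattern is that an item is 'Match' exactly when: legs ≥ 5.
[habitat: desert, age: 4, mass: 42, legs: 5]: legs = 5, has this property → Match. [habitat: forest, age: 24, mass: 33, legs: 4]: legs = 4, doesn't qualify → No match. [habitat: swamp, age: 19, mass: 16, legs: 4]: legs = 4, doesn't qualify → No match.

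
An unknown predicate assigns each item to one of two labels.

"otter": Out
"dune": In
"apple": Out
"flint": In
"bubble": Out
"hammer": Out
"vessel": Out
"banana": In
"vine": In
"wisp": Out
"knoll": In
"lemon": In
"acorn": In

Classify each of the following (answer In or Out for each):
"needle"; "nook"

The common property of the 'In' items is: contains 'n'. No 'Out' item has it.
"needle": has 'n' — matches, so In.
"nook": has 'n' — matches, so In.

In, In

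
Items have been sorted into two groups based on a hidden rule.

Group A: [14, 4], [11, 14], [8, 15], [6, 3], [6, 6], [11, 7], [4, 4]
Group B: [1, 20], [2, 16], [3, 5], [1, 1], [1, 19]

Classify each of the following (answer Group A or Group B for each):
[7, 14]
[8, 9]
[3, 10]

One predicate separates the groups cleanly: first ≥ 4.

Group A, Group A, Group B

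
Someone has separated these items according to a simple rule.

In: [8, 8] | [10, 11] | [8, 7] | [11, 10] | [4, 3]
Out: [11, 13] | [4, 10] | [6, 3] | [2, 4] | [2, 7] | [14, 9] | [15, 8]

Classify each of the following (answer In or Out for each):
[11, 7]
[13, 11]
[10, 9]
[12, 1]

The common property of the 'In' items is: |first − second| ≤ 1. No 'Out' item has it.
[11, 7]: |11−7| = 4 — lacks this property, so Out.
[13, 11]: |13−11| = 2 — lacks this property, so Out.
[10, 9]: |10−9| = 1 — meets the rule, so In.
[12, 1]: |12−1| = 11 — lacks this property, so Out.

Out, Out, In, Out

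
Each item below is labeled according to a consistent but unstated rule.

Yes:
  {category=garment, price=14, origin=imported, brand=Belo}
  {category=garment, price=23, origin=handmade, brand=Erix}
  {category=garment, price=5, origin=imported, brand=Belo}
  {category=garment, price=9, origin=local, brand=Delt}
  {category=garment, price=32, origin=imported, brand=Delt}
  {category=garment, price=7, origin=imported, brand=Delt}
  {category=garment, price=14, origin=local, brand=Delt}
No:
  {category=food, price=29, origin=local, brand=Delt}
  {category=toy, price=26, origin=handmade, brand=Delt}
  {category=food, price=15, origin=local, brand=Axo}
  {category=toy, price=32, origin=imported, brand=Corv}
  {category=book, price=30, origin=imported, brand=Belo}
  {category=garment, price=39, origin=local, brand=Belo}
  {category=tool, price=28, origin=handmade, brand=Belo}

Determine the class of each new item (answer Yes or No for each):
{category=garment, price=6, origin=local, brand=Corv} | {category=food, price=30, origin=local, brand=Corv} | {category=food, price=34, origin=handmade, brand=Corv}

Rule: category is garment AND price ≤ 32. This holds for each 'Yes' example and fails for each 'No' one.
{category=garment, price=6, origin=local, brand=Corv}: category is garment, price = 6, fits → Yes. {category=food, price=30, origin=local, brand=Corv}: category is food, price = 30, fails the rule → No. {category=food, price=34, origin=handmade, brand=Corv}: category is food, price = 34, fails the rule → No.

Yes, No, No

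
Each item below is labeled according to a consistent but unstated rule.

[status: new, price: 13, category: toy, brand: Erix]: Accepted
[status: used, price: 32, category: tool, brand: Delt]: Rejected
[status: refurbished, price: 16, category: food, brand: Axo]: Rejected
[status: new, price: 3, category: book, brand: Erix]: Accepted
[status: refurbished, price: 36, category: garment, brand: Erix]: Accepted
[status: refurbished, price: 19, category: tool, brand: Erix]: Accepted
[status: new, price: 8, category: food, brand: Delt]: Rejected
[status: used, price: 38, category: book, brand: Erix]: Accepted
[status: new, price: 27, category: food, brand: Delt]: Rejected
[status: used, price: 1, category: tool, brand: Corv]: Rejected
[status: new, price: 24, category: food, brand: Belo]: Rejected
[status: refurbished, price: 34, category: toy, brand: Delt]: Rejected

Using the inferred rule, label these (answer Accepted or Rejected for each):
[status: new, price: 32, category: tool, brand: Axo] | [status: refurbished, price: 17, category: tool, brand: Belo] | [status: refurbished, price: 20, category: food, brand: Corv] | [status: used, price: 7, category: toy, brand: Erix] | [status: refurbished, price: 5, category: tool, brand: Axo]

Rejected, Rejected, Rejected, Accepted, Rejected

Rule: brand is Erix. This holds for each 'Accepted' example and fails for each 'Rejected' one.
[status: new, price: 32, category: tool, brand: Axo]: brand is Axo — lacks this property, so Rejected.
[status: refurbished, price: 17, category: tool, brand: Belo]: brand is Belo — lacks this property, so Rejected.
[status: refurbished, price: 20, category: food, brand: Corv]: brand is Corv — lacks this property, so Rejected.
[status: used, price: 7, category: toy, brand: Erix]: brand is Erix — qualifies, so Accepted.
[status: refurbished, price: 5, category: tool, brand: Axo]: brand is Axo — lacks this property, so Rejected.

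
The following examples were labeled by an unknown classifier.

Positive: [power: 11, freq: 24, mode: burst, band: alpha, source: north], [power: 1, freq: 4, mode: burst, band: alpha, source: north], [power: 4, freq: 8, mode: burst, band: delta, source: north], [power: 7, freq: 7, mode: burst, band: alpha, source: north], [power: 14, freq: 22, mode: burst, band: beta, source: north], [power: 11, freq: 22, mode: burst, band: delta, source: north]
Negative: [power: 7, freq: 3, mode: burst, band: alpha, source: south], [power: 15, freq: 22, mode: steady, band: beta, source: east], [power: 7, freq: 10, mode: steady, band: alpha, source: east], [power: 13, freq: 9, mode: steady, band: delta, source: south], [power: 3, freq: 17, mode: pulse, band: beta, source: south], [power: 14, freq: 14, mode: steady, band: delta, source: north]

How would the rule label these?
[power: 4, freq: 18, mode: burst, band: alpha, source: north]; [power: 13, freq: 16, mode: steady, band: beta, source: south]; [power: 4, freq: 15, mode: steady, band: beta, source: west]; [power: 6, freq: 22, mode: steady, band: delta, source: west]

Positive, Negative, Negative, Negative

The distinguishing property — source is north AND mode is burst — holds for all the 'Positive' cases and none of the 'Negative' cases.
[power: 4, freq: 18, mode: burst, band: alpha, source: north]: Positive (source is north, mode is burst).
[power: 13, freq: 16, mode: steady, band: beta, source: south]: Negative (source is south, mode is steady).
[power: 4, freq: 15, mode: steady, band: beta, source: west]: Negative (source is west, mode is steady).
[power: 6, freq: 22, mode: steady, band: delta, source: west]: Negative (source is west, mode is steady).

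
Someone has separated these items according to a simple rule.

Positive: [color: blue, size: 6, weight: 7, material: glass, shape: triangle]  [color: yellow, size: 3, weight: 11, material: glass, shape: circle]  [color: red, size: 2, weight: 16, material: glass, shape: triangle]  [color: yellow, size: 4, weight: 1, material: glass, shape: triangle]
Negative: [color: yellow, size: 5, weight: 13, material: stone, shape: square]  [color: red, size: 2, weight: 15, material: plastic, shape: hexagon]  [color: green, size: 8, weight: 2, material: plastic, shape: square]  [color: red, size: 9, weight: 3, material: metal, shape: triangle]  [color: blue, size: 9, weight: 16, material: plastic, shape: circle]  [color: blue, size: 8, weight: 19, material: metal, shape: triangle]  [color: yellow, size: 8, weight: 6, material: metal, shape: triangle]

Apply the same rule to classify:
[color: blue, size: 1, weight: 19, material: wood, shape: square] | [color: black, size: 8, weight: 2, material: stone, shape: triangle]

Negative, Negative

Rule: material is glass. This holds for each 'Positive' example and fails for each 'Negative' one.
[color: blue, size: 1, weight: 19, material: wood, shape: square]: Negative (material is wood). [color: black, size: 8, weight: 2, material: stone, shape: triangle]: Negative (material is stone).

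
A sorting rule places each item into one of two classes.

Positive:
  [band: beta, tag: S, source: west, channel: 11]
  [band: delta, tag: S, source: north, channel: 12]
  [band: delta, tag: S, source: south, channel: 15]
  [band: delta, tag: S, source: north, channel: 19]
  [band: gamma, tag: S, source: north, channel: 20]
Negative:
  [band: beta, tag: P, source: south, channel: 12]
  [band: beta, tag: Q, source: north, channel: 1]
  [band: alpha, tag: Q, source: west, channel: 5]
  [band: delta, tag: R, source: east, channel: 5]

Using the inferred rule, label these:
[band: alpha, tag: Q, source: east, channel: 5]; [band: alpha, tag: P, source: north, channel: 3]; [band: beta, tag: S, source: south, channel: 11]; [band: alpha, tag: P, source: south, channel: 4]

The distinguishing property — tag is S — holds for all the 'Positive' cases and none of the 'Negative' cases.
[band: alpha, tag: Q, source: east, channel: 5] → tag is Q → Negative. [band: alpha, tag: P, source: north, channel: 3] → tag is P → Negative. [band: beta, tag: S, source: south, channel: 11] → tag is S → Positive. [band: alpha, tag: P, source: south, channel: 4] → tag is P → Negative.

Negative, Negative, Positive, Negative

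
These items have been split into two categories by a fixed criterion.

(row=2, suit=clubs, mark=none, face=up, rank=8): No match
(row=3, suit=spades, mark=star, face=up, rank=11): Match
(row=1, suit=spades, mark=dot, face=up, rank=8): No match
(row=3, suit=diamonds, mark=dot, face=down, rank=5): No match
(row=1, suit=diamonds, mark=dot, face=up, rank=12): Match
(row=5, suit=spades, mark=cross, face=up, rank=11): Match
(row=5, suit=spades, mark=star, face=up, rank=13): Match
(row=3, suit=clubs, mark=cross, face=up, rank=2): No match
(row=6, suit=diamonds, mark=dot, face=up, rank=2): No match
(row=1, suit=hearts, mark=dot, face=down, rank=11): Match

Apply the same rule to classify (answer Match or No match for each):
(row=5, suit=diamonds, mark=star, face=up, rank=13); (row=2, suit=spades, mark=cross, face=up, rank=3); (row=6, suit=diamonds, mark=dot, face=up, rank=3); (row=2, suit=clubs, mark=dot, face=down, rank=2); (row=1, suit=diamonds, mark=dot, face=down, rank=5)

Match, No match, No match, No match, No match

The pattern is that an item is 'Match' exactly when: rank ≥ 11.
(row=5, suit=diamonds, mark=star, face=up, rank=13): Match (rank = 13). (row=2, suit=spades, mark=cross, face=up, rank=3): No match (rank = 3). (row=6, suit=diamonds, mark=dot, face=up, rank=3): No match (rank = 3). (row=2, suit=clubs, mark=dot, face=down, rank=2): No match (rank = 2). (row=1, suit=diamonds, mark=dot, face=down, rank=5): No match (rank = 5).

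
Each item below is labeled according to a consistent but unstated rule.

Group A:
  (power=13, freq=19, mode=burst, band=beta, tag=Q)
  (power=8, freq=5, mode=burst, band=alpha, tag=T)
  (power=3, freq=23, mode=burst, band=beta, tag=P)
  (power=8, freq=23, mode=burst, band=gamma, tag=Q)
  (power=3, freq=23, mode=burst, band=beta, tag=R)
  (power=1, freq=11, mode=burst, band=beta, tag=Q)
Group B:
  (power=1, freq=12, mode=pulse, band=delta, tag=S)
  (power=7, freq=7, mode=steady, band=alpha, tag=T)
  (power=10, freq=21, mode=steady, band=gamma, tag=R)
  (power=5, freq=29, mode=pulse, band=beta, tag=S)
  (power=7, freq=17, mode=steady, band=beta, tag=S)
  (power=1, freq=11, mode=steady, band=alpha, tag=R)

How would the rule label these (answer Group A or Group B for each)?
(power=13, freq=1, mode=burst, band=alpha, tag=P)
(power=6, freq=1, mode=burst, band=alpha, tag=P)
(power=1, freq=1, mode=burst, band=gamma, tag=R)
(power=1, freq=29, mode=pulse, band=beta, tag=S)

Group A, Group A, Group A, Group B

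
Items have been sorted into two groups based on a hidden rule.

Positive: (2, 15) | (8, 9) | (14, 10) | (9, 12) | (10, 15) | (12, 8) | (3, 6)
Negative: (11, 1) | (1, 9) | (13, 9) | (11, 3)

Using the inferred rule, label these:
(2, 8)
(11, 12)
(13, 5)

Positive, Positive, Negative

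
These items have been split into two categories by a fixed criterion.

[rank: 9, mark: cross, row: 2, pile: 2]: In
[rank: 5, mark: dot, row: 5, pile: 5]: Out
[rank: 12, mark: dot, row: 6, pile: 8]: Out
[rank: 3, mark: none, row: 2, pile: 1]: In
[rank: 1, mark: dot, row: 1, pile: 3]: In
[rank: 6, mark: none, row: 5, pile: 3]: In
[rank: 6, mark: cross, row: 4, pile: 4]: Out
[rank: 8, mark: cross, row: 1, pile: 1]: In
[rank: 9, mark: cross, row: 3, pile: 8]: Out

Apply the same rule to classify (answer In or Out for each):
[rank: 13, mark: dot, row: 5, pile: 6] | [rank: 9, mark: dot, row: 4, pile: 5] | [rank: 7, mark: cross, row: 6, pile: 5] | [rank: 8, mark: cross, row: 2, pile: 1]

The simplest hypothesis consistent with all the labels is: pile ≤ 3.
[rank: 13, mark: dot, row: 5, pile: 6]: Out (pile = 6). [rank: 9, mark: dot, row: 4, pile: 5]: Out (pile = 5). [rank: 7, mark: cross, row: 6, pile: 5]: Out (pile = 5). [rank: 8, mark: cross, row: 2, pile: 1]: In (pile = 1).

Out, Out, Out, In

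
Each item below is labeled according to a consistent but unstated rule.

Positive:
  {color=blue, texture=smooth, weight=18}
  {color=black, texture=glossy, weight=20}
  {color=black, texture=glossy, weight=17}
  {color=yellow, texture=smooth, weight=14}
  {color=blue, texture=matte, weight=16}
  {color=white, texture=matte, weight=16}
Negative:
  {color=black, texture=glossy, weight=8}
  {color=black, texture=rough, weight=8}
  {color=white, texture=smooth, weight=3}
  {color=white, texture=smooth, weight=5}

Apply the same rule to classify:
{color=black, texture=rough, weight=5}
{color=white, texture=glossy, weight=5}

Negative, Negative

The pattern is that an item is 'Positive' exactly when: weight ≥ 14.
{color=black, texture=rough, weight=5}: Negative (weight = 5).
{color=white, texture=glossy, weight=5}: Negative (weight = 5).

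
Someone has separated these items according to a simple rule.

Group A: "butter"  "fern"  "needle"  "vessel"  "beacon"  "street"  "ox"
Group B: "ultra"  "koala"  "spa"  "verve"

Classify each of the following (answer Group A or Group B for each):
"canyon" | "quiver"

Group A, Group A

One predicate separates the groups cleanly: even length.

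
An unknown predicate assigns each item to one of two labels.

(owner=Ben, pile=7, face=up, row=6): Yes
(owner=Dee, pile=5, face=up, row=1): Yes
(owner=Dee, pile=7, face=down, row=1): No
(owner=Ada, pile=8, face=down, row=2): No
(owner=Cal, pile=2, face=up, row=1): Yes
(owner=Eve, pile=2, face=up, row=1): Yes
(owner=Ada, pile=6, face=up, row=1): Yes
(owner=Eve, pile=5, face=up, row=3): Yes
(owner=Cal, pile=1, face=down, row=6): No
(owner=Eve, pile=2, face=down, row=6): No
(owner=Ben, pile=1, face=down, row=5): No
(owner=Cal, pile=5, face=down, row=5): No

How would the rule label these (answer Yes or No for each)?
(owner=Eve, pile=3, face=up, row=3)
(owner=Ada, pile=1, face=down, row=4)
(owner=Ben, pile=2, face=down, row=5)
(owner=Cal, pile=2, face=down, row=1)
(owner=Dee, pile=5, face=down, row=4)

Yes, No, No, No, No

Looking at the examples, the only property every 'Yes' case has and every 'No' case lacks is: face is up.
(owner=Eve, pile=3, face=up, row=3): face is up — passes, so Yes. (owner=Ada, pile=1, face=down, row=4): face is down — doesn't qualify, so No. (owner=Ben, pile=2, face=down, row=5): face is down — doesn't qualify, so No. (owner=Cal, pile=2, face=down, row=1): face is down — doesn't qualify, so No. (owner=Dee, pile=5, face=down, row=4): face is down — doesn't qualify, so No.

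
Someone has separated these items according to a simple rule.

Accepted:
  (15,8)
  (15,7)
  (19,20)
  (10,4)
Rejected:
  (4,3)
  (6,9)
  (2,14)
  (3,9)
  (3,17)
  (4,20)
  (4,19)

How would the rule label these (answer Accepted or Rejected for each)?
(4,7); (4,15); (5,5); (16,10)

The simplest hypothesis consistent with all the labels is: first ≥ 7.
Rejected: (4,7), since first 4.
Rejected: (4,15), since first 4.
Rejected: (5,5), since first 5.
Accepted: (16,10), since first 16.

Rejected, Rejected, Rejected, Accepted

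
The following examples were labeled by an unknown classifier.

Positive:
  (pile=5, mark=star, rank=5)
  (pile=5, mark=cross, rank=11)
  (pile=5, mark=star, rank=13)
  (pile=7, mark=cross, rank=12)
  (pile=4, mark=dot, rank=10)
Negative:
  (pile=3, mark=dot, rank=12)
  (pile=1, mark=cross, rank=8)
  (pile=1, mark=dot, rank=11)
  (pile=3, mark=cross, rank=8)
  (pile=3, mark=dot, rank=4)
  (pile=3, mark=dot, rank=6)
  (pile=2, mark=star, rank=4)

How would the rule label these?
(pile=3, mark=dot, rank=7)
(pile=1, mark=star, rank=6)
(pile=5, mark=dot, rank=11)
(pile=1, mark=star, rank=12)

Negative, Negative, Positive, Negative

Rule: pile ≥ 4. This holds for each 'Positive' example and fails for each 'Negative' one.
(pile=3, mark=dot, rank=7): pile = 3 — lacks this property, so Negative.
(pile=1, mark=star, rank=6): pile = 1 — lacks this property, so Negative.
(pile=5, mark=dot, rank=11): pile = 5 — meets the rule, so Positive.
(pile=1, mark=star, rank=12): pile = 1 — lacks this property, so Negative.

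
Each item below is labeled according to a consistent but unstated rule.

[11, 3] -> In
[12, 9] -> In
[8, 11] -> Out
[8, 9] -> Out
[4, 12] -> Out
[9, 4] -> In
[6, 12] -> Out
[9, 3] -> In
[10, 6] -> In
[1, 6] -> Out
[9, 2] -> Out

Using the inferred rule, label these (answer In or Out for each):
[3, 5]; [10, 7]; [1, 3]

The rule appears to be: first > second AND sum ≥ 12.

Out, In, Out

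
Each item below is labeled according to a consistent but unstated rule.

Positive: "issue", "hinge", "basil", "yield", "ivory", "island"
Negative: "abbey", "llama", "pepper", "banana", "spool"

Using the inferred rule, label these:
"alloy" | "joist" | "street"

'Positive' ⟺ contains 'i'.
"alloy": Negative (no 'i').
"joist": Positive (has 'i').
"street": Negative (no 'i').

Negative, Positive, Negative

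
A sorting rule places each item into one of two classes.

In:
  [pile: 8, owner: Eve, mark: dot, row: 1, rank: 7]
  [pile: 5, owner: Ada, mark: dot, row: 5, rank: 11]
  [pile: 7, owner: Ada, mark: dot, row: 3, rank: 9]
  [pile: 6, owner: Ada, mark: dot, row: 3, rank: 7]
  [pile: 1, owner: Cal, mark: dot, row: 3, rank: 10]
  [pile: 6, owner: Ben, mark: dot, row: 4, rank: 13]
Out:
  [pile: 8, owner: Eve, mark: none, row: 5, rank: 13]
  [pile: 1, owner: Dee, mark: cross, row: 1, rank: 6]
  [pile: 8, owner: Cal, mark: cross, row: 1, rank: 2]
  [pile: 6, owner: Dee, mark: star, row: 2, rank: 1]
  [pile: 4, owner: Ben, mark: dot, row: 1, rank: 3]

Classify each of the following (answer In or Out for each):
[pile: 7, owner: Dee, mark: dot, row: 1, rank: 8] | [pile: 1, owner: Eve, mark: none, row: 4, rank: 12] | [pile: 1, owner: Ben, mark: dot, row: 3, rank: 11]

In, Out, In

The rule appears to be: mark is dot AND rank ≥ 6.
[pile: 7, owner: Dee, mark: dot, row: 1, rank: 8] — mark is dot, rank = 8, hence In.
[pile: 1, owner: Eve, mark: none, row: 4, rank: 12] — mark is none, rank = 12, hence Out.
[pile: 1, owner: Ben, mark: dot, row: 3, rank: 11] — mark is dot, rank = 11, hence In.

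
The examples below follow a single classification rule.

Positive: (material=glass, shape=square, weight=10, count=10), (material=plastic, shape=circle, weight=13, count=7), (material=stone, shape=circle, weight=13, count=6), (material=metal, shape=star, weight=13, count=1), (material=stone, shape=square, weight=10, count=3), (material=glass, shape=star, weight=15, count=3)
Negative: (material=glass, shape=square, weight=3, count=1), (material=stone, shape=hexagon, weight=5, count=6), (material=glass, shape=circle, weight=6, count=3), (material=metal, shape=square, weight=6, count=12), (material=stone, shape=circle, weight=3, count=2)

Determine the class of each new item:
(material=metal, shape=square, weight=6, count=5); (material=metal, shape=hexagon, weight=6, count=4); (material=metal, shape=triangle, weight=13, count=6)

Negative, Negative, Positive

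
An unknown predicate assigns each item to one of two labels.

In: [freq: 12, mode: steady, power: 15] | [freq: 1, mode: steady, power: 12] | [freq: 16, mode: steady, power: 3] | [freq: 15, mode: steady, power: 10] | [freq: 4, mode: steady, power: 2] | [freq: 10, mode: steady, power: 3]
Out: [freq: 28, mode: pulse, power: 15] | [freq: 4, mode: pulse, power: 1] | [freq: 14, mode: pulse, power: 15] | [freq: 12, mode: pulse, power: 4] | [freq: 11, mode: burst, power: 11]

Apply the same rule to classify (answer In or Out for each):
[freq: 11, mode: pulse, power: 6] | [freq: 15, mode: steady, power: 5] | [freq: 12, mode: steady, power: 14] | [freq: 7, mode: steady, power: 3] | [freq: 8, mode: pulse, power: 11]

Out, In, In, In, Out

A rule that fits every label: mode is steady — true of each 'In' example, false of each 'Out' one.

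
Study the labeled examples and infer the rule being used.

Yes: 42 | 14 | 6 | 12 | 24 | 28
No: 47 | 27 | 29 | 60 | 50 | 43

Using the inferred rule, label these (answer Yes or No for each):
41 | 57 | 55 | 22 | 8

The common property of the 'Yes' items is: even AND at most 42. No 'No' item has it.

No, No, No, Yes, Yes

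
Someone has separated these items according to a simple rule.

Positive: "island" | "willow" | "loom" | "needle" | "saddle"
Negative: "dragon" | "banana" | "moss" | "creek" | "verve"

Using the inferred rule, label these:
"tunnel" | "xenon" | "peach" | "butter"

Positive, Negative, Negative, Negative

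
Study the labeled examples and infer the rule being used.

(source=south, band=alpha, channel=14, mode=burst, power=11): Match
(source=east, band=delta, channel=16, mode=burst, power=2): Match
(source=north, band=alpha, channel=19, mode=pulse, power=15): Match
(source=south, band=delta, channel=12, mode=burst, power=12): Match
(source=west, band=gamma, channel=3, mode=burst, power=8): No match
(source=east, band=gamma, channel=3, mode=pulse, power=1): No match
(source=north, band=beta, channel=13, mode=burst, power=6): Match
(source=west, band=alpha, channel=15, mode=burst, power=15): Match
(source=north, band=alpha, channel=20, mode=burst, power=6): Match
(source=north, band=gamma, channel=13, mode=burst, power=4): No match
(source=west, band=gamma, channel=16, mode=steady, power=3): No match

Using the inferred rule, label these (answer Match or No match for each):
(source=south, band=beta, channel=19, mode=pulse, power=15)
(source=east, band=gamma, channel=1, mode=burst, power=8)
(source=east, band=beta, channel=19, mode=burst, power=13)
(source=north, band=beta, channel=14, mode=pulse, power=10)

Match, No match, Match, Match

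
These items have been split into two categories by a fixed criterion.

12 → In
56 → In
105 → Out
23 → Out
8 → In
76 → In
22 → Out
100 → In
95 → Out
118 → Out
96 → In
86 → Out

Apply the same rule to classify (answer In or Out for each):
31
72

Out, In

The rule appears to be: multiple of 4.
31: 31 = 4·7 + 3, fails this test → Out. 72: 72 = 4·18, has this property → In.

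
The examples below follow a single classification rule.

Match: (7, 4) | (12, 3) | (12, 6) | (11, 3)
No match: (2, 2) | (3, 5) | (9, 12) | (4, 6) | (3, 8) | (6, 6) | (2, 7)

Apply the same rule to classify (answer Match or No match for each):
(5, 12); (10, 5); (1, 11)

The rule appears to be: first > second.
(5, 12): 5 < 12, does not satisfy this → No match.
(10, 5): 10 > 5, satisfies this → Match.
(1, 11): 1 < 11, does not satisfy this → No match.

No match, Match, No match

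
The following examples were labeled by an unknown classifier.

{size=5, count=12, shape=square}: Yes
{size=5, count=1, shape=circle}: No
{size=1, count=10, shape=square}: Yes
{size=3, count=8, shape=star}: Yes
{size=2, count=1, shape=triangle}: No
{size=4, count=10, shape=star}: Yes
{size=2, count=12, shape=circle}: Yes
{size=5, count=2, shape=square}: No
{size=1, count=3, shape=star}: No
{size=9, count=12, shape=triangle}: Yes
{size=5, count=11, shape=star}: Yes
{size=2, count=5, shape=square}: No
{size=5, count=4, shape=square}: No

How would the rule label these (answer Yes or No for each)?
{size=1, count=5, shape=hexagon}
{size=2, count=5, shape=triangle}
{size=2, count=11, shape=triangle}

No, No, Yes

The common property of the 'Yes' items is: count ≥ 8. No 'No' item has it.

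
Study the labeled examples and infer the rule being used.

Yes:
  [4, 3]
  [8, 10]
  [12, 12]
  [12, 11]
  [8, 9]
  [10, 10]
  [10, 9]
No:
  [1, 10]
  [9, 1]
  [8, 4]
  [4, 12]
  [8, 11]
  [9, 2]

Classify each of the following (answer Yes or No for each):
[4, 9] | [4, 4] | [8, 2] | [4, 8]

One predicate separates the groups cleanly: |first − second| ≤ 2.

No, Yes, No, No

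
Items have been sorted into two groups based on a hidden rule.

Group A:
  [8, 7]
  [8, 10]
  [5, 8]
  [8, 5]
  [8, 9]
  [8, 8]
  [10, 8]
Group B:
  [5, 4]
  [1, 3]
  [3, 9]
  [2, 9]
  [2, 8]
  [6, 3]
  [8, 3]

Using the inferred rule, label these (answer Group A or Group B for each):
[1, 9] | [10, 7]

One predicate separates the groups cleanly: sum ≥ 13.
[1, 9]: 1+9 = 10 — fails the rule, so Group B. [10, 7]: 10+7 = 17 — satisfies this, so Group A.

Group B, Group A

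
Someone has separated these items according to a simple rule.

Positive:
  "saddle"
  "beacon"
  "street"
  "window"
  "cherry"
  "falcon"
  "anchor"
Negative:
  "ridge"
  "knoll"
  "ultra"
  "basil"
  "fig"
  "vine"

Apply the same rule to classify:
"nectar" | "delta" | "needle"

One predicate separates the groups cleanly: length 6.

Positive, Negative, Positive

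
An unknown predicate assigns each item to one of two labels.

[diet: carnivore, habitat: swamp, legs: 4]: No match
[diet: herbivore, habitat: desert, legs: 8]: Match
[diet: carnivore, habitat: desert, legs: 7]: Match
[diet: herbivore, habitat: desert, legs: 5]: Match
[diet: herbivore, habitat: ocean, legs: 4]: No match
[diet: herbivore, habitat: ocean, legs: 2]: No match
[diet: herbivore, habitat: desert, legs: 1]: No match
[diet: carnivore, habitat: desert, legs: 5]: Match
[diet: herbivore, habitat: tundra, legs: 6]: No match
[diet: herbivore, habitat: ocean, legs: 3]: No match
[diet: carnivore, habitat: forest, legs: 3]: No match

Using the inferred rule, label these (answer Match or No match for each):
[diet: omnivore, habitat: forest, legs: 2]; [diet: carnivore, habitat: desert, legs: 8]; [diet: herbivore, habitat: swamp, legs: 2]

The pattern is that an item is 'Match' exactly when: habitat is desert AND legs ≥ 2.
No match: [diet: omnivore, habitat: forest, legs: 2], since habitat is forest, legs = 2. Match: [diet: carnivore, habitat: desert, legs: 8], since habitat is desert, legs = 8. No match: [diet: herbivore, habitat: swamp, legs: 2], since habitat is swamp, legs = 2.

No match, Match, No match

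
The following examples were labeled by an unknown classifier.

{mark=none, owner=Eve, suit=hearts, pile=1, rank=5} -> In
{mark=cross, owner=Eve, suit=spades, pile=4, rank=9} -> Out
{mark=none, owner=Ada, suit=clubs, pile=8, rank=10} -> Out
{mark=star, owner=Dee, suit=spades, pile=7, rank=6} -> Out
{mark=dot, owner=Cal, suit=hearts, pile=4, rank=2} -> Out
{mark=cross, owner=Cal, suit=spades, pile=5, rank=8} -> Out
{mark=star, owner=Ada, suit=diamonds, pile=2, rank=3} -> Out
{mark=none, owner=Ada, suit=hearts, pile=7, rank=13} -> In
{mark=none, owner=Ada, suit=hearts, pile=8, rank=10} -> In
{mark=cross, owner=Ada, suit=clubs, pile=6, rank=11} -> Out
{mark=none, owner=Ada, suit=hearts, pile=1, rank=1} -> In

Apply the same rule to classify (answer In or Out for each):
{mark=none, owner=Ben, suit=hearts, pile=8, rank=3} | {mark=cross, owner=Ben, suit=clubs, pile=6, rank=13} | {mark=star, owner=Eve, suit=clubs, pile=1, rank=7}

In, Out, Out

The common property of the 'In' items is: mark is none AND suit is hearts. No 'Out' item has it.
In: {mark=none, owner=Ben, suit=hearts, pile=8, rank=3}, since mark is none, suit is hearts.
Out: {mark=cross, owner=Ben, suit=clubs, pile=6, rank=13}, since mark is cross, suit is clubs.
Out: {mark=star, owner=Eve, suit=clubs, pile=1, rank=7}, since mark is star, suit is clubs.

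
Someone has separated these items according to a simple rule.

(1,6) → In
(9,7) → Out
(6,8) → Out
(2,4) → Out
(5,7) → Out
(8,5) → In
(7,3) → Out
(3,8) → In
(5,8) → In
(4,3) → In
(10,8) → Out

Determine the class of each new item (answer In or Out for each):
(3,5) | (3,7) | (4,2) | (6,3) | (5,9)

Out, Out, Out, In, Out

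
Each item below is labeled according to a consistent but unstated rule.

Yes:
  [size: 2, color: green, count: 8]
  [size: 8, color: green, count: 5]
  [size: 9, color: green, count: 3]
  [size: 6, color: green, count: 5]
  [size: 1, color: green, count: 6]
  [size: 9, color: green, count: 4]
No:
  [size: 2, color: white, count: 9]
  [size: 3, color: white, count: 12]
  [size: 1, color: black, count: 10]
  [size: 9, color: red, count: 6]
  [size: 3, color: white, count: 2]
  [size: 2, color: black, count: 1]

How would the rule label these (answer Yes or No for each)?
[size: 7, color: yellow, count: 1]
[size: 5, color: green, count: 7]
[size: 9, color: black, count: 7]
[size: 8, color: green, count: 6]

No, Yes, No, Yes

Every 'Yes' example satisfies: color is green. None of the 'No' examples do.
[size: 7, color: yellow, count: 1] — color is yellow, hence No. [size: 5, color: green, count: 7] — color is green, hence Yes. [size: 9, color: black, count: 7] — color is black, hence No. [size: 8, color: green, count: 6] — color is green, hence Yes.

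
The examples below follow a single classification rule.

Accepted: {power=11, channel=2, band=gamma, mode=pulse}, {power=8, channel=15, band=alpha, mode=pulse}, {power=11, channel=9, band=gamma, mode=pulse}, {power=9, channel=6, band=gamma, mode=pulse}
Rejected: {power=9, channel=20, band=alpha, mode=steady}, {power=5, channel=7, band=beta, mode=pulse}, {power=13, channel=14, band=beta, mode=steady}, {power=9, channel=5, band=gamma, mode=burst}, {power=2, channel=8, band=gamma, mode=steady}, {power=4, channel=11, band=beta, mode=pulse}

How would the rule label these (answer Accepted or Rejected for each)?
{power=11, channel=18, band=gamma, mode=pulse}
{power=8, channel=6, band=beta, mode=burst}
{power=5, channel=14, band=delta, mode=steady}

Accepted, Rejected, Rejected

The classifier is using: mode is pulse AND power ≥ 8.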